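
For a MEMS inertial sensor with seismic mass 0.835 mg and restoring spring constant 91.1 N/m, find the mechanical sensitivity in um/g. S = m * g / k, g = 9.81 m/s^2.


Step 1: Convert mass: m = 0.835 mg = 8.35e-07 kg
Step 2: S = m * g / k = 8.35e-07 * 9.81 / 91.1
Step 3: S = 8.99e-08 m/g
Step 4: Convert to um/g: S = 0.09 um/g


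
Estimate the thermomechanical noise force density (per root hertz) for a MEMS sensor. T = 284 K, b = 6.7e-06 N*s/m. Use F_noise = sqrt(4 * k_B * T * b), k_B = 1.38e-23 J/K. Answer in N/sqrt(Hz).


Step 1: Compute 4 * k_B * T * b
= 4 * 1.38e-23 * 284 * 6.7e-06
= 1.0503e-25 N^2/Hz
Step 2: F_noise = sqrt(1.0503e-25)
F_noise = 3.24e-13 N/sqrt(Hz)


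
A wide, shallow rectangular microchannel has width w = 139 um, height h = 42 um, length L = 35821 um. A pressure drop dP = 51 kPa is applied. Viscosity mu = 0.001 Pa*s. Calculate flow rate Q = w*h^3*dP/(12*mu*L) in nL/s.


Step 1: Convert all dimensions to SI (meters).
w = 139e-6 m, h = 42e-6 m, L = 35821e-6 m, dP = 51e3 Pa
Step 2: Q = w * h^3 * dP / (12 * mu * L)
Q = 139e-6 * (42e-6)^3 * 51e3 / (12 * 0.001 * 35821e-6) = 1.22183875e-09 m^3/s
Step 3: Convert Q from m^3/s to nL/s (1 m^3 = 1e12 nL, so multiply by 1e12).
Q = 1221.839 nL/s


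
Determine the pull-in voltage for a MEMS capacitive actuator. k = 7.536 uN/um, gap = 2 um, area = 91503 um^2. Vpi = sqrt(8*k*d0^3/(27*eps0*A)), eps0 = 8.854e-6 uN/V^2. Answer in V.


Step 1: Compute numerator: 8 * k * d0^3 = 8 * 7.536 * 2^3 = 482.304
Step 2: Compute denominator: 27 * eps0 * A = 27 * 8.854e-6 * 91503 = 21.874524
Step 3: Vpi = sqrt(482.304 / 21.874524)
Vpi = 4.7 V


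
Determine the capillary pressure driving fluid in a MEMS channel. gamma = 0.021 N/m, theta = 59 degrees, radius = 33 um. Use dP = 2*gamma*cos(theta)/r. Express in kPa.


Step 1: cos(59 deg) = 0.515
Step 2: Convert r to m: r = 33e-6 m
Step 3: dP = 2 * 0.021 * 0.515 / 33e-6 = 655.5 Pa
Step 4: Convert Pa to kPa (divide by 1000).
dP = 0.66 kPa


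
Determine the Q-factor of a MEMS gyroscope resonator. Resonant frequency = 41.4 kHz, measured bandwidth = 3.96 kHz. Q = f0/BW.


Step 1: Q = f0 / bandwidth
Step 2: Q = 41.4 / 3.96
Q = 10.5


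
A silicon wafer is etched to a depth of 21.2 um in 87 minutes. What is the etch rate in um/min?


Step 1: Etch rate = depth / time
Step 2: rate = 21.2 / 87
rate = 0.244 um/min


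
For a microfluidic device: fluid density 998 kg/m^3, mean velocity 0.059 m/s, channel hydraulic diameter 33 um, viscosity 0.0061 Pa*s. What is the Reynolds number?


Step 1: Convert Dh to meters: Dh = 33e-6 m
Step 2: Re = rho * v * Dh / mu
Re = 998 * 0.059 * 33e-6 / 0.0061
Re = 0.319


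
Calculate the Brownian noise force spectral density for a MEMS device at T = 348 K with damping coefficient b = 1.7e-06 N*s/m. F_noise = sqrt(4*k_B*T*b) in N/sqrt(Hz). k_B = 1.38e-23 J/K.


Step 1: Compute 4 * k_B * T * b
= 4 * 1.38e-23 * 348 * 1.7e-06
= 3.2656e-26 N^2/Hz
Step 2: F_noise = sqrt(3.2656e-26)
F_noise = 1.81e-13 N/sqrt(Hz)


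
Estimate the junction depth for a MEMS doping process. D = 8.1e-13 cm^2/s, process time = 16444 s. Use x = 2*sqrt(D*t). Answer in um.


Step 1: Compute D*t = 8.1e-13 * 16444 = 1.331964e-08 cm^2
Step 2: sqrt(D*t) = 1.15411e-04 cm
Step 3: x = 2 * 1.15411e-04 cm = 2.30822e-04 cm
Step 4: Convert to um (1 cm = 1e4 um): x = 2.308 um


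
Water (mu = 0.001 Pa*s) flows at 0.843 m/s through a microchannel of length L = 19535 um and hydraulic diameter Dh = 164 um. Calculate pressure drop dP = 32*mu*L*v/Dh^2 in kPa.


Step 1: Convert to SI: L = 19535e-6 m, Dh = 164e-6 m
Step 2: dP = 32 * 0.001 * 19535e-6 * 0.843 / (164e-6)^2
Step 3: dP = 19593.11 Pa
Step 4: Convert to kPa: dP = 19.59 kPa


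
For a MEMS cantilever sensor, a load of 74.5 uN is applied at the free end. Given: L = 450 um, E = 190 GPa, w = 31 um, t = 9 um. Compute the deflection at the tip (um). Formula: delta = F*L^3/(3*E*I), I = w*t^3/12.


Step 1: Calculate the second moment of area.
I = w * t^3 / 12 = 31 * 9^3 / 12 = 1883.25 um^4
Step 2: Convert E to consistent units (1 GPa = 1000 uN/um^2).
E = 190 GPa = 190000 uN/um^2
Step 3: Calculate tip deflection.
delta = F * L^3 / (3 * E * I)
delta = 74.5 * 450^3 / (3 * 190000 * 1883.25)
delta = 6.3243 um


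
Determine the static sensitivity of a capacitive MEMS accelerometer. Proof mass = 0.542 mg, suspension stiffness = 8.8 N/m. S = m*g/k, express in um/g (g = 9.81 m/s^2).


Step 1: Convert mass: m = 0.542 mg = 5.42e-07 kg
Step 2: S = m * g / k = 5.42e-07 * 9.81 / 8.8
Step 3: S = 6.04e-07 m/g
Step 4: Convert to um/g: S = 0.604 um/g


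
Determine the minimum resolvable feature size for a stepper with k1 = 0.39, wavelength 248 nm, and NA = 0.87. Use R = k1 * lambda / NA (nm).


Step 1: Identify values: k1 = 0.39, lambda = 248 nm, NA = 0.87
Step 2: R = k1 * lambda / NA
R = 0.39 * 248 / 0.87
R = 111.2 nm


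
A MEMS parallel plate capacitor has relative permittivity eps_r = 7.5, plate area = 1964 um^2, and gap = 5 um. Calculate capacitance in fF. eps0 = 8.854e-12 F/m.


Step 1: Convert area to m^2: A = 1964e-12 m^2
Step 2: Convert gap to m: d = 5e-6 m
Step 3: C = eps0 * eps_r * A / d
C = 8.854e-12 * 7.5 * 1964e-12 / 5e-6
Step 4: Convert to fF (multiply by 1e15).
C = 26.08 fF


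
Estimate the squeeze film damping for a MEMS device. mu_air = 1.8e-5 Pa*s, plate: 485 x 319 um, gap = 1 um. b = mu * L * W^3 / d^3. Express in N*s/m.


Step 1: Convert to SI.
L = 485e-6 m, W = 319e-6 m, d = 1e-6 m
Step 2: W^3 = (319e-6)^3 = 3.25e-11 m^3
Step 3: d^3 = (1e-6)^3 = 1.00e-18 m^3
Step 4: b = 1.8e-5 * 485e-6 * 3.25e-11 / 1.00e-18
b = 2.83e-01 N*s/m


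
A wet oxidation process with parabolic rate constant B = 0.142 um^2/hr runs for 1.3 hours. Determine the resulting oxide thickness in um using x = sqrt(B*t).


Step 1: Compute B*t = 0.142 * 1.3 = 0.1846
Step 2: x = sqrt(0.1846)
x = 0.43 um


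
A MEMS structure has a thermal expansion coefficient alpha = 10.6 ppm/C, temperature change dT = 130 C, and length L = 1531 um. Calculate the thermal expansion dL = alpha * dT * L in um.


Step 1: Convert CTE: alpha = 10.6 ppm/C = 10.6e-6 /C
Step 2: dL = 10.6e-6 * 130 * 1531
dL = 2.1097 um


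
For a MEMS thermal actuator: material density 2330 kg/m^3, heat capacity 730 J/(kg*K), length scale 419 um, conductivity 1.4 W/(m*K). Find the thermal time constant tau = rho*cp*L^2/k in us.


Step 1: Convert L to m: L = 419e-6 m
Step 2: L^2 = (419e-6)^2 = 1.75561e-07 m^2
Step 3: tau = 2330 * 730 * 1.75561e-07 / 1.4 = 2.1329407493e-01 s
Step 4: Convert to microseconds (multiply by 1e6).
tau = 213294.075 us


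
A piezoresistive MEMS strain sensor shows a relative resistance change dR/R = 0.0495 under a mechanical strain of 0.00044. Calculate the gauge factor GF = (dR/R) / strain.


Step 1: Identify values.
dR/R = 0.0495, strain = 0.00044
Step 2: GF = (dR/R) / strain = 0.0495 / 0.00044
GF = 112.5


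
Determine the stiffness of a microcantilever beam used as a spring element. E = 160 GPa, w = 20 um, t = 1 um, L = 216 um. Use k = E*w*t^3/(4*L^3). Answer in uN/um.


Step 1: Convert E to consistent units (1 GPa = 1000 uN/um^2).
E = 160 GPa = 160000 uN/um^2
Step 2: Compute t^3 = 1^3 = 1
Step 3: Compute L^3 = 216^3 = 10077696
Step 4: k = 160000 * 20 * 1 / (4 * 10077696)
k = 0.0794 uN/um


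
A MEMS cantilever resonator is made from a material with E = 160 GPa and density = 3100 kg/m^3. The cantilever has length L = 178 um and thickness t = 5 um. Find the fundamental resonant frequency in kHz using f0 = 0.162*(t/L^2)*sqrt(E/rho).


Step 1: Convert units to SI.
t_SI = 5e-6 m, L_SI = 178e-6 m
Step 2: Calculate sqrt(E/rho).
sqrt(160e9 / 3100) = 7184.21 m/s
Step 3: Compute f0.
f0 = 0.162 * 5e-6 / (178e-6)^2 * 7184.21 = 183664.0 Hz = 183.66 kHz


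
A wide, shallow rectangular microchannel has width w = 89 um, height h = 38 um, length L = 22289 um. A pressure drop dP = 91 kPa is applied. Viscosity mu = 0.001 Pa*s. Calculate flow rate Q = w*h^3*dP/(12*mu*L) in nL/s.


Step 1: Convert all dimensions to SI (meters).
w = 89e-6 m, h = 38e-6 m, L = 22289e-6 m, dP = 91e3 Pa
Step 2: Q = w * h^3 * dP / (12 * mu * L)
Q = 89e-6 * (38e-6)^3 * 91e3 / (12 * 0.001 * 22289e-6) = 1.66153831e-09 m^3/s
Step 3: Convert Q from m^3/s to nL/s (1 m^3 = 1e12 nL, so multiply by 1e12).
Q = 1661.538 nL/s


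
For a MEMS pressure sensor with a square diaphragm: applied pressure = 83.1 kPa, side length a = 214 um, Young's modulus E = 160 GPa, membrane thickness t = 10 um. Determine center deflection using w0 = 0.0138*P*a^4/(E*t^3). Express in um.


Step 1: Convert pressure to compatible units (E is in GPa, so P in GPa).
P = 83.1 kPa = 83.1e-6 GPa
Step 2: Compute numerator: 0.0138 * P * a^4.
a^4 = 214^4 = 2097273616
numerator = 0.0138 * 83.1e-6 * 2097273616 = 2.405e+03
Step 3: Compute denominator: E * t^3 = 160 * 10^3 = 160000
Step 4: w0 = numerator / denominator = 2.405e+03 / 160000 = 0.015 um


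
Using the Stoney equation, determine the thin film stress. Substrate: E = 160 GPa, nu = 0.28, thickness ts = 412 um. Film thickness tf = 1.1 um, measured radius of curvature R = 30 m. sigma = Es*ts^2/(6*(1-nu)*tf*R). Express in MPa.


Step 1: Compute numerator: Es * ts^2 = 160 * 412^2 = 27159040 (GPa*um^2)
Step 2: Compute denominator (R in um): 6*(1-nu)*tf*R = 6*0.72*1.1*30e6 = 142560000.0 (um^2)
Step 3: sigma (GPa) = 27159040 / 142560000.0 = 1.9051e-01 GPa
Step 4: Convert to MPa (x1000): sigma = 190.5 MPa


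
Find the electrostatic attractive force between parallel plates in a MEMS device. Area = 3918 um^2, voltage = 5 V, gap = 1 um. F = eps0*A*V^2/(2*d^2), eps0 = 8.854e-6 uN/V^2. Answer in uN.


Step 1: Identify parameters.
eps0 = 8.854e-6 uN/V^2, A = 3918 um^2, V = 5 V, d = 1 um
Step 2: Compute V^2 = 5^2 = 25
Step 3: Compute d^2 = 1^2 = 1
Step 4: F = 0.5 * 8.854e-6 * 3918 * 25 / 1
F = 0.434 uN


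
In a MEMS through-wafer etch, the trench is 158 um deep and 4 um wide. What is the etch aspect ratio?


Step 1: AR = depth / width
Step 2: AR = 158 / 4
AR = 39.5


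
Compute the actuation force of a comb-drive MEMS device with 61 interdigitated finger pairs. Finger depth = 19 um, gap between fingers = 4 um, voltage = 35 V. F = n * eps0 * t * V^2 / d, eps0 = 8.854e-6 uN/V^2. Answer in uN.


Step 1: Parameters: n=61, eps0=8.854e-6 uN/V^2, t=19 um, V=35 V, d=4 um
Step 2: V^2 = 1225
Step 3: F = 61 * 8.854e-6 * 19 * 1225 / 4
F = 3.143 uN


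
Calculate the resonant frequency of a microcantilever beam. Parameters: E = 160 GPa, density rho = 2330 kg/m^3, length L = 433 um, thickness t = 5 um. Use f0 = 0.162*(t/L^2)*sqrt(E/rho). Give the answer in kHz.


Step 1: Convert units to SI.
t_SI = 5e-6 m, L_SI = 433e-6 m
Step 2: Calculate sqrt(E/rho).
sqrt(160e9 / 2330) = 8286.71 m/s
Step 3: Compute f0.
f0 = 0.162 * 5e-6 / (433e-6)^2 * 8286.71 = 35800.7 Hz = 35.8 kHz


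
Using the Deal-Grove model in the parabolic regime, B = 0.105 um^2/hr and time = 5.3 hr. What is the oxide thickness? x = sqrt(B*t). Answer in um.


Step 1: Compute B*t = 0.105 * 5.3 = 0.5565
Step 2: x = sqrt(0.5565)
x = 0.746 um


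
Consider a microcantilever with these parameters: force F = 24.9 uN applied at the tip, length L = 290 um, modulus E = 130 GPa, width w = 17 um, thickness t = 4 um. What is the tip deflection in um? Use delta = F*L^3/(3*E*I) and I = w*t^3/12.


Step 1: Calculate the second moment of area.
I = w * t^3 / 12 = 17 * 4^3 / 12 = 90.6667 um^4
Step 2: Convert E to consistent units (1 GPa = 1000 uN/um^2).
E = 130 GPa = 130000 uN/um^2
Step 3: Calculate tip deflection.
delta = F * L^3 / (3 * E * I)
delta = 24.9 * 290^3 / (3 * 130000 * 90.6667)
delta = 17.1744 um


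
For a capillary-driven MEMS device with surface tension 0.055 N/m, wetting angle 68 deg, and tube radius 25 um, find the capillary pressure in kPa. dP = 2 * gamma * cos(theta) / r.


Step 1: cos(68 deg) = 0.3746
Step 2: Convert r to m: r = 25e-6 m
Step 3: dP = 2 * 0.055 * 0.3746 / 25e-6 = 1648.2 Pa
Step 4: Convert Pa to kPa (divide by 1000).
dP = 1.65 kPa


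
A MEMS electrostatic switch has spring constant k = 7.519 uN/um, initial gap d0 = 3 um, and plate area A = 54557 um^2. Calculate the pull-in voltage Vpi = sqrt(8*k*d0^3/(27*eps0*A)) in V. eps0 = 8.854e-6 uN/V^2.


Step 1: Compute numerator: 8 * k * d0^3 = 8 * 7.519 * 3^3 = 1624.104
Step 2: Compute denominator: 27 * eps0 * A = 27 * 8.854e-6 * 54557 = 13.042287
Step 3: Vpi = sqrt(1624.104 / 13.042287)
Vpi = 11.16 V


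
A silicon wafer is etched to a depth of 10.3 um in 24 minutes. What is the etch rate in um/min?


Step 1: Etch rate = depth / time
Step 2: rate = 10.3 / 24
rate = 0.429 um/min


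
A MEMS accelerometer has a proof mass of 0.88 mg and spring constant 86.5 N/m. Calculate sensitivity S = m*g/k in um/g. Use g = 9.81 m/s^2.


Step 1: Convert mass: m = 0.88 mg = 8.80e-07 kg
Step 2: S = m * g / k = 8.80e-07 * 9.81 / 86.5
Step 3: S = 9.98e-08 m/g
Step 4: Convert to um/g: S = 0.1 um/g


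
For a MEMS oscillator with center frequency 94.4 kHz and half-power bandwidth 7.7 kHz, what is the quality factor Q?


Step 1: Q = f0 / bandwidth
Step 2: Q = 94.4 / 7.7
Q = 12.3


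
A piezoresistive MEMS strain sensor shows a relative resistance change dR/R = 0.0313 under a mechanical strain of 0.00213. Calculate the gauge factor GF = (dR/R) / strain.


Step 1: Identify values.
dR/R = 0.0313, strain = 0.00213
Step 2: GF = (dR/R) / strain = 0.0313 / 0.00213
GF = 14.7


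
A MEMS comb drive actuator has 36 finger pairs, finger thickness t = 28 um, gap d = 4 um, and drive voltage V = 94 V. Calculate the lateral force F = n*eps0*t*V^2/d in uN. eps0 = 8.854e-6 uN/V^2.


Step 1: Parameters: n=36, eps0=8.854e-6 uN/V^2, t=28 um, V=94 V, d=4 um
Step 2: V^2 = 8836
Step 3: F = 36 * 8.854e-6 * 28 * 8836 / 4
F = 19.715 uN


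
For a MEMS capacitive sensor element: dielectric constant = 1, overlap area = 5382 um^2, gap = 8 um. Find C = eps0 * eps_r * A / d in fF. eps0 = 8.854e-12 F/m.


Step 1: Convert area to m^2: A = 5382e-12 m^2
Step 2: Convert gap to m: d = 8e-6 m
Step 3: C = eps0 * eps_r * A / d
C = 8.854e-12 * 1 * 5382e-12 / 8e-6
Step 4: Convert to fF (multiply by 1e15).
C = 5.96 fF


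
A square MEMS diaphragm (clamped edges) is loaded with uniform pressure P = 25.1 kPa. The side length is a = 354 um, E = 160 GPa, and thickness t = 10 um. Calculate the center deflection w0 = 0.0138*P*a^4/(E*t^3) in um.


Step 1: Convert pressure to compatible units (E is in GPa, so P in GPa).
P = 25.1 kPa = 25.1e-6 GPa
Step 2: Compute numerator: 0.0138 * P * a^4.
a^4 = 354^4 = 15704099856
numerator = 0.0138 * 25.1e-6 * 15704099856 = 5.44e+03
Step 3: Compute denominator: E * t^3 = 160 * 10^3 = 160000
Step 4: w0 = numerator / denominator = 5.44e+03 / 160000 = 0.034 um


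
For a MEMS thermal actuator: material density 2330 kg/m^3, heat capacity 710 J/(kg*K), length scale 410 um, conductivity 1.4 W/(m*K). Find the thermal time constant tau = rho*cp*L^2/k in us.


Step 1: Convert L to m: L = 410e-6 m
Step 2: L^2 = (410e-6)^2 = 1.681e-07 m^2
Step 3: tau = 2330 * 710 * 1.681e-07 / 1.4 = 1.9863416429e-01 s
Step 4: Convert to microseconds (multiply by 1e6).
tau = 198634.164 us


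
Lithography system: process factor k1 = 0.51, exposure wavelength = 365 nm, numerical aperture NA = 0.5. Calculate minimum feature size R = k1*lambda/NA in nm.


Step 1: Identify values: k1 = 0.51, lambda = 365 nm, NA = 0.5
Step 2: R = k1 * lambda / NA
R = 0.51 * 365 / 0.5
R = 372.3 nm


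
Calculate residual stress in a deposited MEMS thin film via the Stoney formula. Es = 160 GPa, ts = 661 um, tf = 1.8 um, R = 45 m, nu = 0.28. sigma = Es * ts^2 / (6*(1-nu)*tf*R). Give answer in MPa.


Step 1: Compute numerator: Es * ts^2 = 160 * 661^2 = 69907360 (GPa*um^2)
Step 2: Compute denominator (R in um): 6*(1-nu)*tf*R = 6*0.72*1.8*45e6 = 349920000.0 (um^2)
Step 3: sigma (GPa) = 69907360 / 349920000.0 = 1.99781e-01 GPa
Step 4: Convert to MPa (x1000): sigma = 199.8 MPa


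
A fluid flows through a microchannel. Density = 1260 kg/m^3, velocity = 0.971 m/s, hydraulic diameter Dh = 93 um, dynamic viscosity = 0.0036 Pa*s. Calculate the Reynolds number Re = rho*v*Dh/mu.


Step 1: Convert Dh to meters: Dh = 93e-6 m
Step 2: Re = rho * v * Dh / mu
Re = 1260 * 0.971 * 93e-6 / 0.0036
Re = 31.606


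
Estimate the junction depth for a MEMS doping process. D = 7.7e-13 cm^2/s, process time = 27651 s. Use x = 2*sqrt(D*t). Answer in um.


Step 1: Compute D*t = 7.7e-13 * 27651 = 2.129127e-08 cm^2
Step 2: sqrt(D*t) = 1.45915e-04 cm
Step 3: x = 2 * 1.45915e-04 cm = 2.9183e-04 cm
Step 4: Convert to um (1 cm = 1e4 um): x = 2.918 um


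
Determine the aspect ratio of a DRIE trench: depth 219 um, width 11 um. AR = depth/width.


Step 1: AR = depth / width
Step 2: AR = 219 / 11
AR = 19.9


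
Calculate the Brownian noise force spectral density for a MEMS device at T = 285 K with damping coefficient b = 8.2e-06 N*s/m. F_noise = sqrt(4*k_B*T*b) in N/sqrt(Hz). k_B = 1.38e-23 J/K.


Step 1: Compute 4 * k_B * T * b
= 4 * 1.38e-23 * 285 * 8.2e-06
= 1.2900e-25 N^2/Hz
Step 2: F_noise = sqrt(1.2900e-25)
F_noise = 3.59e-13 N/sqrt(Hz)


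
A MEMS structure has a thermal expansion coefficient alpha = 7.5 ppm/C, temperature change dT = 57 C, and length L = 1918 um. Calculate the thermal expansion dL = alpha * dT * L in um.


Step 1: Convert CTE: alpha = 7.5 ppm/C = 7.5e-6 /C
Step 2: dL = 7.5e-6 * 57 * 1918
dL = 0.8199 um


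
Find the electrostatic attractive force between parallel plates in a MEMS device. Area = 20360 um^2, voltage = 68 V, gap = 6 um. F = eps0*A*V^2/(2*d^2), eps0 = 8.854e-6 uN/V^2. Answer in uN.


Step 1: Identify parameters.
eps0 = 8.854e-6 uN/V^2, A = 20360 um^2, V = 68 V, d = 6 um
Step 2: Compute V^2 = 68^2 = 4624
Step 3: Compute d^2 = 6^2 = 36
Step 4: F = 0.5 * 8.854e-6 * 20360 * 4624 / 36
F = 11.577 uN


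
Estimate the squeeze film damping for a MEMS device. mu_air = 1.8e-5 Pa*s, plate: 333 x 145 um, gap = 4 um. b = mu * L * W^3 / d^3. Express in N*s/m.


Step 1: Convert to SI.
L = 333e-6 m, W = 145e-6 m, d = 4e-6 m
Step 2: W^3 = (145e-6)^3 = 3.05e-12 m^3
Step 3: d^3 = (4e-6)^3 = 6.40e-17 m^3
Step 4: b = 1.8e-5 * 333e-6 * 3.05e-12 / 6.40e-17
b = 2.86e-04 N*s/m


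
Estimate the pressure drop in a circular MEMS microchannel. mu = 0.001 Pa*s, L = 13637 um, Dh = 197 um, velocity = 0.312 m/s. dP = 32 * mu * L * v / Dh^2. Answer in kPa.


Step 1: Convert to SI: L = 13637e-6 m, Dh = 197e-6 m
Step 2: dP = 32 * 0.001 * 13637e-6 * 0.312 / (197e-6)^2
Step 3: dP = 3508.25 Pa
Step 4: Convert to kPa: dP = 3.51 kPa


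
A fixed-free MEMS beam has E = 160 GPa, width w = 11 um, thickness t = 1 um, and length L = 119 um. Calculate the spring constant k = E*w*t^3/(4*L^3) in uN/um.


Step 1: Convert E to consistent units (1 GPa = 1000 uN/um^2).
E = 160 GPa = 160000 uN/um^2
Step 2: Compute t^3 = 1^3 = 1
Step 3: Compute L^3 = 119^3 = 1685159
Step 4: k = 160000 * 11 * 1 / (4 * 1685159)
k = 0.2611 uN/um


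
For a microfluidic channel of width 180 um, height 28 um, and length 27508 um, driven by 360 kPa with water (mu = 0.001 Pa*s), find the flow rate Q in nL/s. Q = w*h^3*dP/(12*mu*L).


Step 1: Convert all dimensions to SI (meters).
w = 180e-6 m, h = 28e-6 m, L = 27508e-6 m, dP = 360e3 Pa
Step 2: Q = w * h^3 * dP / (12 * mu * L)
Q = 180e-6 * (28e-6)^3 * 360e3 / (12 * 0.001 * 27508e-6) = 4.30932092e-09 m^3/s
Step 3: Convert Q from m^3/s to nL/s (1 m^3 = 1e12 nL, so multiply by 1e12).
Q = 4309.321 nL/s


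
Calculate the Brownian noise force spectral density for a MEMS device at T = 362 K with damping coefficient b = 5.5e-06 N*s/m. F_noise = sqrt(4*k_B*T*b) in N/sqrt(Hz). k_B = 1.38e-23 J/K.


Step 1: Compute 4 * k_B * T * b
= 4 * 1.38e-23 * 362 * 5.5e-06
= 1.0990e-25 N^2/Hz
Step 2: F_noise = sqrt(1.0990e-25)
F_noise = 3.32e-13 N/sqrt(Hz)


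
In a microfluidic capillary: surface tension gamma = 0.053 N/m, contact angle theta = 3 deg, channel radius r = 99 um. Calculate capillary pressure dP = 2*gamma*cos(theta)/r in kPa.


Step 1: cos(3 deg) = 0.9986
Step 2: Convert r to m: r = 99e-6 m
Step 3: dP = 2 * 0.053 * 0.9986 / 99e-6 = 1069.2 Pa
Step 4: Convert Pa to kPa (divide by 1000).
dP = 1.07 kPa


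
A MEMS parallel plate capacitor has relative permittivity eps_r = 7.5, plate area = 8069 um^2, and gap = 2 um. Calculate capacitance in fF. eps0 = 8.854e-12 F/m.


Step 1: Convert area to m^2: A = 8069e-12 m^2
Step 2: Convert gap to m: d = 2e-6 m
Step 3: C = eps0 * eps_r * A / d
C = 8.854e-12 * 7.5 * 8069e-12 / 2e-6
Step 4: Convert to fF (multiply by 1e15).
C = 267.91 fF


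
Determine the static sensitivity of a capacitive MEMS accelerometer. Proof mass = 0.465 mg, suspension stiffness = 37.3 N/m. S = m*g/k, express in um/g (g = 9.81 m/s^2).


Step 1: Convert mass: m = 0.465 mg = 4.65e-07 kg
Step 2: S = m * g / k = 4.65e-07 * 9.81 / 37.3
Step 3: S = 1.22e-07 m/g
Step 4: Convert to um/g: S = 0.122 um/g


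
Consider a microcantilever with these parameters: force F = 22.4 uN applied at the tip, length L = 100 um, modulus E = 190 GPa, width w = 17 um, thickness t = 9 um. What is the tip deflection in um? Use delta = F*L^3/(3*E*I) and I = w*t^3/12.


Step 1: Calculate the second moment of area.
I = w * t^3 / 12 = 17 * 9^3 / 12 = 1032.75 um^4
Step 2: Convert E to consistent units (1 GPa = 1000 uN/um^2).
E = 190 GPa = 190000 uN/um^2
Step 3: Calculate tip deflection.
delta = F * L^3 / (3 * E * I)
delta = 22.4 * 100^3 / (3 * 190000 * 1032.75)
delta = 0.0381 um


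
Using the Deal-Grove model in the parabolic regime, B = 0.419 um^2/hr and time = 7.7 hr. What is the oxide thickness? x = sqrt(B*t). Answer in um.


Step 1: Compute B*t = 0.419 * 7.7 = 3.2263
Step 2: x = sqrt(3.2263)
x = 1.796 um


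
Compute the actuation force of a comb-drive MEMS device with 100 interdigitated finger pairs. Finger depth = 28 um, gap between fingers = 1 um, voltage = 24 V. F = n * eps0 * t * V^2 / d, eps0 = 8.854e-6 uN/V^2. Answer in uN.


Step 1: Parameters: n=100, eps0=8.854e-6 uN/V^2, t=28 um, V=24 V, d=1 um
Step 2: V^2 = 576
Step 3: F = 100 * 8.854e-6 * 28 * 576 / 1
F = 14.28 uN


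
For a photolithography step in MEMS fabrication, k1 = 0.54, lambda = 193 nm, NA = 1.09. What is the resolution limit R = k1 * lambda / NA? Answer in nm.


Step 1: Identify values: k1 = 0.54, lambda = 193 nm, NA = 1.09
Step 2: R = k1 * lambda / NA
R = 0.54 * 193 / 1.09
R = 95.6 nm


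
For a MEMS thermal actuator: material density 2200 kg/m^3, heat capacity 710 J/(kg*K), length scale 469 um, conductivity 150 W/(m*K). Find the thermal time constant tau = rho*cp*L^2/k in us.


Step 1: Convert L to m: L = 469e-6 m
Step 2: L^2 = (469e-6)^2 = 2.19961e-07 m^2
Step 3: tau = 2200 * 710 * 2.19961e-07 / 150 = 2.29052721e-03 s
Step 4: Convert to microseconds (multiply by 1e6).
tau = 2290.527 us


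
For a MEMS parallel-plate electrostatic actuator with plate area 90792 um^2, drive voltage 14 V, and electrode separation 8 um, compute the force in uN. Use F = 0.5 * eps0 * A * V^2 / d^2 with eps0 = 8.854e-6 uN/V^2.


Step 1: Identify parameters.
eps0 = 8.854e-6 uN/V^2, A = 90792 um^2, V = 14 V, d = 8 um
Step 2: Compute V^2 = 14^2 = 196
Step 3: Compute d^2 = 8^2 = 64
Step 4: F = 0.5 * 8.854e-6 * 90792 * 196 / 64
F = 1.231 uN


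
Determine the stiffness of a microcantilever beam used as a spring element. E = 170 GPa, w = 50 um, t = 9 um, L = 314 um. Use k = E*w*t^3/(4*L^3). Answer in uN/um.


Step 1: Convert E to consistent units (1 GPa = 1000 uN/um^2).
E = 170 GPa = 170000 uN/um^2
Step 2: Compute t^3 = 9^3 = 729
Step 3: Compute L^3 = 314^3 = 30959144
Step 4: k = 170000 * 50 * 729 / (4 * 30959144)
k = 50.0377 uN/um


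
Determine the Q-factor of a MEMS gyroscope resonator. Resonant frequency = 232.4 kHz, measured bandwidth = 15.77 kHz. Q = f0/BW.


Step 1: Q = f0 / bandwidth
Step 2: Q = 232.4 / 15.77
Q = 14.7


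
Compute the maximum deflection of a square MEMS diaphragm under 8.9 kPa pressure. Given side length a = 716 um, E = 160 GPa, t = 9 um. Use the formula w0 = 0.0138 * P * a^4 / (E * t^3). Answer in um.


Step 1: Convert pressure to compatible units (E is in GPa, so P in GPa).
P = 8.9 kPa = 8.9e-6 GPa
Step 2: Compute numerator: 0.0138 * P * a^4.
a^4 = 716^4 = 262816174336
numerator = 0.0138 * 8.9e-6 * 262816174336 = 3.22791e+04
Step 3: Compute denominator: E * t^3 = 160 * 9^3 = 116640
Step 4: w0 = numerator / denominator = 3.22791e+04 / 116640 = 0.2767 um


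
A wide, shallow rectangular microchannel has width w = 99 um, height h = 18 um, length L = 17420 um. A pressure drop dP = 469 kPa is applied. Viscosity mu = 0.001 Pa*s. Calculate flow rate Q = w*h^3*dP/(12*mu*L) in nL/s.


Step 1: Convert all dimensions to SI (meters).
w = 99e-6 m, h = 18e-6 m, L = 17420e-6 m, dP = 469e3 Pa
Step 2: Q = w * h^3 * dP / (12 * mu * L)
Q = 99e-6 * (18e-6)^3 * 469e3 / (12 * 0.001 * 17420e-6) = 1.29537692e-09 m^3/s
Step 3: Convert Q from m^3/s to nL/s (1 m^3 = 1e12 nL, so multiply by 1e12).
Q = 1295.377 nL/s


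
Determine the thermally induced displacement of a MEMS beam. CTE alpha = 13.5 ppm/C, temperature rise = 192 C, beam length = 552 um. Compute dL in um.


Step 1: Convert CTE: alpha = 13.5 ppm/C = 13.5e-6 /C
Step 2: dL = 13.5e-6 * 192 * 552
dL = 1.4308 um


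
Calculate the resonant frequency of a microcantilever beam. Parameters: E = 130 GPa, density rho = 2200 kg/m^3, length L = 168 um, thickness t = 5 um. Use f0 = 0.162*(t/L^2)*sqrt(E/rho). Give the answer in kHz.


Step 1: Convert units to SI.
t_SI = 5e-6 m, L_SI = 168e-6 m
Step 2: Calculate sqrt(E/rho).
sqrt(130e9 / 2200) = 7687.06 m/s
Step 3: Compute f0.
f0 = 0.162 * 5e-6 / (168e-6)^2 * 7687.06 = 220610.8 Hz = 220.61 kHz


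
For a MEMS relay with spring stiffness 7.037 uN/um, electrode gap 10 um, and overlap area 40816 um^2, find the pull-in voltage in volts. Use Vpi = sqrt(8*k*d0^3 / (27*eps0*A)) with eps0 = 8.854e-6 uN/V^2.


Step 1: Compute numerator: 8 * k * d0^3 = 8 * 7.037 * 10^3 = 56296.0
Step 2: Compute denominator: 27 * eps0 * A = 27 * 8.854e-6 * 40816 = 9.757391
Step 3: Vpi = sqrt(56296.0 / 9.757391)
Vpi = 75.96 V


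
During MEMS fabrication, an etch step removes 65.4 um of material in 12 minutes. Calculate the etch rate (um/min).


Step 1: Etch rate = depth / time
Step 2: rate = 65.4 / 12
rate = 5.45 um/min


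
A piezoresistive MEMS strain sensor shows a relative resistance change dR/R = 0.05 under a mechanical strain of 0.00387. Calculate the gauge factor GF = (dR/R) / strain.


Step 1: Identify values.
dR/R = 0.05, strain = 0.00387
Step 2: GF = (dR/R) / strain = 0.05 / 0.00387
GF = 12.9


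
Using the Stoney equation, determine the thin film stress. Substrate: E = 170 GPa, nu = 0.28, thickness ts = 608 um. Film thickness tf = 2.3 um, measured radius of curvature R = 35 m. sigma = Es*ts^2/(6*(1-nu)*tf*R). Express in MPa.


Step 1: Compute numerator: Es * ts^2 = 170 * 608^2 = 62842880 (GPa*um^2)
Step 2: Compute denominator (R in um): 6*(1-nu)*tf*R = 6*0.72*2.3*35e6 = 347760000.0 (um^2)
Step 3: sigma (GPa) = 62842880 / 347760000.0 = 1.80708e-01 GPa
Step 4: Convert to MPa (x1000): sigma = 180.7 MPa


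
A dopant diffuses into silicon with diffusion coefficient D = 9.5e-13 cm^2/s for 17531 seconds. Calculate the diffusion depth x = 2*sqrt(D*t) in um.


Step 1: Compute D*t = 9.5e-13 * 17531 = 1.665445e-08 cm^2
Step 2: sqrt(D*t) = 1.29052e-04 cm
Step 3: x = 2 * 1.29052e-04 cm = 2.58104e-04 cm
Step 4: Convert to um (1 cm = 1e4 um): x = 2.581 um


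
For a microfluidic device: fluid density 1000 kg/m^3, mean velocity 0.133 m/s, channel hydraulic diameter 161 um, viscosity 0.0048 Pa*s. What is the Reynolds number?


Step 1: Convert Dh to meters: Dh = 161e-6 m
Step 2: Re = rho * v * Dh / mu
Re = 1000 * 0.133 * 161e-6 / 0.0048
Re = 4.461


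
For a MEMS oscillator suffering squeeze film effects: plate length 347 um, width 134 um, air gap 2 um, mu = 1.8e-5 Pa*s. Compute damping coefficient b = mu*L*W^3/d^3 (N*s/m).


Step 1: Convert to SI.
L = 347e-6 m, W = 134e-6 m, d = 2e-6 m
Step 2: W^3 = (134e-6)^3 = 2.41e-12 m^3
Step 3: d^3 = (2e-6)^3 = 8.00e-18 m^3
Step 4: b = 1.8e-5 * 347e-6 * 2.41e-12 / 8.00e-18
b = 1.88e-03 N*s/m


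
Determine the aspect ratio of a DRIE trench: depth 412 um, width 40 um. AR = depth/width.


Step 1: AR = depth / width
Step 2: AR = 412 / 40
AR = 10.3


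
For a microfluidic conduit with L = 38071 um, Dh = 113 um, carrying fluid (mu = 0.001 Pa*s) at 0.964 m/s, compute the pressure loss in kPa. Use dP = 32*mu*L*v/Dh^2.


Step 1: Convert to SI: L = 38071e-6 m, Dh = 113e-6 m
Step 2: dP = 32 * 0.001 * 38071e-6 * 0.964 / (113e-6)^2
Step 3: dP = 91973.86 Pa
Step 4: Convert to kPa: dP = 91.97 kPa


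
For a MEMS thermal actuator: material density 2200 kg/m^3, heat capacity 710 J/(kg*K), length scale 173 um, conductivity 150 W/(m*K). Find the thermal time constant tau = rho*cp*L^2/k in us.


Step 1: Convert L to m: L = 173e-6 m
Step 2: L^2 = (173e-6)^2 = 2.9929e-08 m^2
Step 3: tau = 2200 * 710 * 2.9929e-08 / 150 = 3.1166065e-04 s
Step 4: Convert to microseconds (multiply by 1e6).
tau = 311.661 us


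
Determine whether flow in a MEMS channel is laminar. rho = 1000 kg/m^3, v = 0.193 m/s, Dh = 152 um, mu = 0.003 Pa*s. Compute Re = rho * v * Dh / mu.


Step 1: Convert Dh to meters: Dh = 152e-6 m
Step 2: Re = rho * v * Dh / mu
Re = 1000 * 0.193 * 152e-6 / 0.003
Re = 9.779
Since Re = 9.779 is below ~2300, the flow is laminar.


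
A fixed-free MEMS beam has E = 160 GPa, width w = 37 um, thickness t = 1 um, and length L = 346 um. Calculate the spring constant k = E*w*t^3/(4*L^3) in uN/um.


Step 1: Convert E to consistent units (1 GPa = 1000 uN/um^2).
E = 160 GPa = 160000 uN/um^2
Step 2: Compute t^3 = 1^3 = 1
Step 3: Compute L^3 = 346^3 = 41421736
Step 4: k = 160000 * 37 * 1 / (4 * 41421736)
k = 0.0357 uN/um


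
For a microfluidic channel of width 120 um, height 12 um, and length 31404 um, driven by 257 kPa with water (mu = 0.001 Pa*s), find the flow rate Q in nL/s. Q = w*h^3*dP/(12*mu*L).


Step 1: Convert all dimensions to SI (meters).
w = 120e-6 m, h = 12e-6 m, L = 31404e-6 m, dP = 257e3 Pa
Step 2: Q = w * h^3 * dP / (12 * mu * L)
Q = 120e-6 * (12e-6)^3 * 257e3 / (12 * 0.001 * 31404e-6) = 1.4141383e-10 m^3/s
Step 3: Convert Q from m^3/s to nL/s (1 m^3 = 1e12 nL, so multiply by 1e12).
Q = 141.414 nL/s


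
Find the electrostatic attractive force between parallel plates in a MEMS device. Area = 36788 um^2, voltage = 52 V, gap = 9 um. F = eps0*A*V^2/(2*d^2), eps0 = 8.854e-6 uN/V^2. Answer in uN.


Step 1: Identify parameters.
eps0 = 8.854e-6 uN/V^2, A = 36788 um^2, V = 52 V, d = 9 um
Step 2: Compute V^2 = 52^2 = 2704
Step 3: Compute d^2 = 9^2 = 81
Step 4: F = 0.5 * 8.854e-6 * 36788 * 2704 / 81
F = 5.437 uN


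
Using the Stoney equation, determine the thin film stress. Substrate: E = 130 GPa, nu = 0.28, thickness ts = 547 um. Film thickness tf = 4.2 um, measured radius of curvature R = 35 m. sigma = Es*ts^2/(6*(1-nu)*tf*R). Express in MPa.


Step 1: Compute numerator: Es * ts^2 = 130 * 547^2 = 38897170 (GPa*um^2)
Step 2: Compute denominator (R in um): 6*(1-nu)*tf*R = 6*0.72*4.2*35e6 = 635040000.0 (um^2)
Step 3: sigma (GPa) = 38897170 / 635040000.0 = 6.1252e-02 GPa
Step 4: Convert to MPa (x1000): sigma = 61.3 MPa


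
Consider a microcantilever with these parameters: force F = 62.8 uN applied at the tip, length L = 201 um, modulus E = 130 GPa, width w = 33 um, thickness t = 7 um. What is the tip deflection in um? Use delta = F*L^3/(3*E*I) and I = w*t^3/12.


Step 1: Calculate the second moment of area.
I = w * t^3 / 12 = 33 * 7^3 / 12 = 943.25 um^4
Step 2: Convert E to consistent units (1 GPa = 1000 uN/um^2).
E = 130 GPa = 130000 uN/um^2
Step 3: Calculate tip deflection.
delta = F * L^3 / (3 * E * I)
delta = 62.8 * 201^3 / (3 * 130000 * 943.25)
delta = 1.3863 um


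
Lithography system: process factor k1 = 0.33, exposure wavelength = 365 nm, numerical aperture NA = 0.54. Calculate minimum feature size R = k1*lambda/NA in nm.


Step 1: Identify values: k1 = 0.33, lambda = 365 nm, NA = 0.54
Step 2: R = k1 * lambda / NA
R = 0.33 * 365 / 0.54
R = 223.1 nm


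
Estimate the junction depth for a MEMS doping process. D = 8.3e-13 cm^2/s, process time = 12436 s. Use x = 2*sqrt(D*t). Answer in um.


Step 1: Compute D*t = 8.3e-13 * 12436 = 1.032188e-08 cm^2
Step 2: sqrt(D*t) = 1.01597e-04 cm
Step 3: x = 2 * 1.01597e-04 cm = 2.03194e-04 cm
Step 4: Convert to um (1 cm = 1e4 um): x = 2.032 um


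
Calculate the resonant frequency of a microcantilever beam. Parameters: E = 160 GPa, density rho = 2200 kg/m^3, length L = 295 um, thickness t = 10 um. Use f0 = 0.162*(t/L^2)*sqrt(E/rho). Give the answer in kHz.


Step 1: Convert units to SI.
t_SI = 10e-6 m, L_SI = 295e-6 m
Step 2: Calculate sqrt(E/rho).
sqrt(160e9 / 2200) = 8528.03 m/s
Step 3: Compute f0.
f0 = 0.162 * 10e-6 / (295e-6)^2 * 8528.03 = 158752.2 Hz = 158.75 kHz


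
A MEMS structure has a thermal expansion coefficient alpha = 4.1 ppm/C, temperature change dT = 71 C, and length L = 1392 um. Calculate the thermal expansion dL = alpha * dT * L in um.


Step 1: Convert CTE: alpha = 4.1 ppm/C = 4.1e-6 /C
Step 2: dL = 4.1e-6 * 71 * 1392
dL = 0.4052 um


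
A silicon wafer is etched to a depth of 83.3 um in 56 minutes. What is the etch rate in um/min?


Step 1: Etch rate = depth / time
Step 2: rate = 83.3 / 56
rate = 1.488 um/min


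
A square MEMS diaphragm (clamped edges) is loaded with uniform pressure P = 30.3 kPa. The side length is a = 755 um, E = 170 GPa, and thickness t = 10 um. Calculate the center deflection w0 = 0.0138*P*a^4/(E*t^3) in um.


Step 1: Convert pressure to compatible units (E is in GPa, so P in GPa).
P = 30.3 kPa = 30.3e-6 GPa
Step 2: Compute numerator: 0.0138 * P * a^4.
a^4 = 755^4 = 324928500625
numerator = 0.0138 * 30.3e-6 * 324928500625 = 1.35866e+05
Step 3: Compute denominator: E * t^3 = 170 * 10^3 = 170000
Step 4: w0 = numerator / denominator = 1.35866e+05 / 170000 = 0.7992 um


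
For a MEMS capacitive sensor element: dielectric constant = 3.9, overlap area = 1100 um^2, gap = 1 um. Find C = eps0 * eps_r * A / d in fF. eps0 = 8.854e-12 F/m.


Step 1: Convert area to m^2: A = 1100e-12 m^2
Step 2: Convert gap to m: d = 1e-6 m
Step 3: C = eps0 * eps_r * A / d
C = 8.854e-12 * 3.9 * 1100e-12 / 1e-6
Step 4: Convert to fF (multiply by 1e15).
C = 37.98 fF


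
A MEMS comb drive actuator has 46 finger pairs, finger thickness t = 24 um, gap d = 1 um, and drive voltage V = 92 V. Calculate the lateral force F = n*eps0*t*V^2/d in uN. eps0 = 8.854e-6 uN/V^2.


Step 1: Parameters: n=46, eps0=8.854e-6 uN/V^2, t=24 um, V=92 V, d=1 um
Step 2: V^2 = 8464
Step 3: F = 46 * 8.854e-6 * 24 * 8464 / 1
F = 82.734 uN


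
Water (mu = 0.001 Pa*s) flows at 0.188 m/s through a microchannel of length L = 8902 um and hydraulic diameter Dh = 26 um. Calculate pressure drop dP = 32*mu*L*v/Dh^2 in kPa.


Step 1: Convert to SI: L = 8902e-6 m, Dh = 26e-6 m
Step 2: dP = 32 * 0.001 * 8902e-6 * 0.188 / (26e-6)^2
Step 3: dP = 79222.53 Pa
Step 4: Convert to kPa: dP = 79.22 kPa


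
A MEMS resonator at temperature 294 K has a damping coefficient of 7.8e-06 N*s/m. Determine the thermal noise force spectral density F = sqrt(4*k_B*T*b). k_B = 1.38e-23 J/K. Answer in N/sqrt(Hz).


Step 1: Compute 4 * k_B * T * b
= 4 * 1.38e-23 * 294 * 7.8e-06
= 1.2658e-25 N^2/Hz
Step 2: F_noise = sqrt(1.2658e-25)
F_noise = 3.56e-13 N/sqrt(Hz)


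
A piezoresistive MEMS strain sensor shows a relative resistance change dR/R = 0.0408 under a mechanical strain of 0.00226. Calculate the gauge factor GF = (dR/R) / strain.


Step 1: Identify values.
dR/R = 0.0408, strain = 0.00226
Step 2: GF = (dR/R) / strain = 0.0408 / 0.00226
GF = 18.1


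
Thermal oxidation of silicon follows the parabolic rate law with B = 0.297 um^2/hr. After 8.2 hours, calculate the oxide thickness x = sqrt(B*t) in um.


Step 1: Compute B*t = 0.297 * 8.2 = 2.4354
Step 2: x = sqrt(2.4354)
x = 1.561 um


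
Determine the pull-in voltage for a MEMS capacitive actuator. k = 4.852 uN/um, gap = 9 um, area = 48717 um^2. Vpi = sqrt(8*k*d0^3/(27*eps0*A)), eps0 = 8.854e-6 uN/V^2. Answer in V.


Step 1: Compute numerator: 8 * k * d0^3 = 8 * 4.852 * 9^3 = 28296.864
Step 2: Compute denominator: 27 * eps0 * A = 27 * 8.854e-6 * 48717 = 11.646189
Step 3: Vpi = sqrt(28296.864 / 11.646189)
Vpi = 49.29 V


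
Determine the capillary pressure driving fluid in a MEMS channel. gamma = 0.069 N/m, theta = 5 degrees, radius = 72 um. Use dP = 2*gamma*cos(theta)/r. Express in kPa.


Step 1: cos(5 deg) = 0.9962
Step 2: Convert r to m: r = 72e-6 m
Step 3: dP = 2 * 0.069 * 0.9962 / 72e-6 = 1909.4 Pa
Step 4: Convert Pa to kPa (divide by 1000).
dP = 1.91 kPa


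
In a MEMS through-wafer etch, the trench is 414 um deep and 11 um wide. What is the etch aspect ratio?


Step 1: AR = depth / width
Step 2: AR = 414 / 11
AR = 37.6


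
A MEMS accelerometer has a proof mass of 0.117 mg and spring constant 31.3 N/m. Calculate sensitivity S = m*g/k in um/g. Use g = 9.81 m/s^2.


Step 1: Convert mass: m = 0.117 mg = 1.17e-07 kg
Step 2: S = m * g / k = 1.17e-07 * 9.81 / 31.3
Step 3: S = 3.67e-08 m/g
Step 4: Convert to um/g: S = 0.037 um/g


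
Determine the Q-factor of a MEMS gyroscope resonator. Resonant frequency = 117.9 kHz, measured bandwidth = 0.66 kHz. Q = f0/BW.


Step 1: Q = f0 / bandwidth
Step 2: Q = 117.9 / 0.66
Q = 178.6


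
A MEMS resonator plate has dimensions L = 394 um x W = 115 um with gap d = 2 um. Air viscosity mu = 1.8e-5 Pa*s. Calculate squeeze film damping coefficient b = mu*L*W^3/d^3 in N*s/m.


Step 1: Convert to SI.
L = 394e-6 m, W = 115e-6 m, d = 2e-6 m
Step 2: W^3 = (115e-6)^3 = 1.52e-12 m^3
Step 3: d^3 = (2e-6)^3 = 8.00e-18 m^3
Step 4: b = 1.8e-5 * 394e-6 * 1.52e-12 / 8.00e-18
b = 1.35e-03 N*s/m


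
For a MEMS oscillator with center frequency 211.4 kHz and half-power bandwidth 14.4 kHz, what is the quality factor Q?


Step 1: Q = f0 / bandwidth
Step 2: Q = 211.4 / 14.4
Q = 14.7


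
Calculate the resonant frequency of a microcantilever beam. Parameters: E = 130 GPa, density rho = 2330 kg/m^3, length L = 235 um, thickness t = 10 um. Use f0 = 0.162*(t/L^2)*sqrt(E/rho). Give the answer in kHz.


Step 1: Convert units to SI.
t_SI = 10e-6 m, L_SI = 235e-6 m
Step 2: Calculate sqrt(E/rho).
sqrt(130e9 / 2330) = 7469.54 m/s
Step 3: Compute f0.
f0 = 0.162 * 10e-6 / (235e-6)^2 * 7469.54 = 219115.5 Hz = 219.12 kHz


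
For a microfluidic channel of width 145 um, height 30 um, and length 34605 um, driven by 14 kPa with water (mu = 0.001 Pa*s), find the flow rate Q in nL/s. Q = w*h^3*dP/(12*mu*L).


Step 1: Convert all dimensions to SI (meters).
w = 145e-6 m, h = 30e-6 m, L = 34605e-6 m, dP = 14e3 Pa
Step 2: Q = w * h^3 * dP / (12 * mu * L)
Q = 145e-6 * (30e-6)^3 * 14e3 / (12 * 0.001 * 34605e-6) = 1.319896e-10 m^3/s
Step 3: Convert Q from m^3/s to nL/s (1 m^3 = 1e12 nL, so multiply by 1e12).
Q = 131.99 nL/s


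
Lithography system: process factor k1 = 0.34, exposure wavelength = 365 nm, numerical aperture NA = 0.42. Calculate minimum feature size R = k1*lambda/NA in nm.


Step 1: Identify values: k1 = 0.34, lambda = 365 nm, NA = 0.42
Step 2: R = k1 * lambda / NA
R = 0.34 * 365 / 0.42
R = 295.5 nm


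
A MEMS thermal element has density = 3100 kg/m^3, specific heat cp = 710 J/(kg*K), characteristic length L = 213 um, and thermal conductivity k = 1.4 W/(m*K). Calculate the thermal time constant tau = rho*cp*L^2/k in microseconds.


Step 1: Convert L to m: L = 213e-6 m
Step 2: L^2 = (213e-6)^2 = 4.5369e-08 m^2
Step 3: tau = 3100 * 710 * 4.5369e-08 / 1.4 = 7.132654929e-02 s
Step 4: Convert to microseconds (multiply by 1e6).
tau = 71326.549 us


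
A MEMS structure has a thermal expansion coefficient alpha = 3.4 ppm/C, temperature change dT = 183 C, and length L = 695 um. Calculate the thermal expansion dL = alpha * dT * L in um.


Step 1: Convert CTE: alpha = 3.4 ppm/C = 3.4e-6 /C
Step 2: dL = 3.4e-6 * 183 * 695
dL = 0.4324 um


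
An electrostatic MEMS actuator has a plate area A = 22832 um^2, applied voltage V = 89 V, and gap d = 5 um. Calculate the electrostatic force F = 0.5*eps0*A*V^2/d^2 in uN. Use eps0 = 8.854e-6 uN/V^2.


Step 1: Identify parameters.
eps0 = 8.854e-6 uN/V^2, A = 22832 um^2, V = 89 V, d = 5 um
Step 2: Compute V^2 = 89^2 = 7921
Step 3: Compute d^2 = 5^2 = 25
Step 4: F = 0.5 * 8.854e-6 * 22832 * 7921 / 25
F = 32.025 uN
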